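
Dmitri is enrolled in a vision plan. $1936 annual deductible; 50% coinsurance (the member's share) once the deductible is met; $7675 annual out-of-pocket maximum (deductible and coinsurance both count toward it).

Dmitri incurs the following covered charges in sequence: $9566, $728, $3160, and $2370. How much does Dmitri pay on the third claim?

Bill 1, $9566: deductible takes $1936, $7630 remains; member's 50% is $3815. Member pays $5751; OOP now $5751.
Bill 2, $728: deductible met; 50% of $728 = $364. Member owes $364 (running OOP $6115).
Bill 3, $3160: 50% coinsurance on $3160 = $1580. Adding that to $6115 gives $7695, past the $7675 cap; member pays only $7675 − $6115 = $1560.

$1560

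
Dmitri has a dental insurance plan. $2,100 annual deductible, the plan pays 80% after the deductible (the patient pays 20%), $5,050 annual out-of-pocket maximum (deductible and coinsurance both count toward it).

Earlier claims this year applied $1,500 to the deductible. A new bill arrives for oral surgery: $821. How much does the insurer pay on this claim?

Remaining deductible: $2,100 − $1,500 = $600.
That leaves $821 − $600 = $221 for coinsurance.
Coinsurance: $221 × 20% = $44.20.
That puts the patient's cost at $600 + $44.20 = $644.20 before any cap.
Cumulative spending $1,500 + $644.20 = $2,144.20 stays under the $5,050 maximum.
Insurer pays the balance: $821 − $644.20 = $176.80.

$176.80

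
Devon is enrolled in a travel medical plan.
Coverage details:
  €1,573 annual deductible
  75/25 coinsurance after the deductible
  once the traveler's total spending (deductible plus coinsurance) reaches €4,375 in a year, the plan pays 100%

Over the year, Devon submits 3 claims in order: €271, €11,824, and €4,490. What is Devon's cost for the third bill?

Claim 1 — €271: all of it applies to the deductible. Traveler pays €271; OOP now €271.
Claim 2 — €11,824: €1,302 finishes the deductible; €10,522 goes to coinsurance; traveler's 25% is €2,630.50. Traveler owes €3,932.50 (running OOP €4,203.50).
Claim 3 — €4,490: deductible met; 25% of €4,490 = €1,122.50. OOP would hit €5,326 > €4,375, so the cap limits the traveler to €4,375 − €4,203.50 = €171.50.

€171.50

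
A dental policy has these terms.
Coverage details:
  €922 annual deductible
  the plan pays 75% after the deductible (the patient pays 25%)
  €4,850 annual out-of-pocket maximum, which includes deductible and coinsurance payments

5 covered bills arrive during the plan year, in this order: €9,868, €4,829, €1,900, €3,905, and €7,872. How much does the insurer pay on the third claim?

€1,425

Claim 1 — €9,868: deductible takes €922, €8,946 remains; 25% of €8,946 = €2,236.50. Cost to patient: €3,158.50. OOP to date €3,158.50. Plan pays €9,868 − €3,158.50 = €6,709.50.
Claim 2 — €4,829: deductible met; 25% of €4,829 = €1,207.25. Patient pays €1,207.25; OOP now €4,365.75. Plan pays €4,829 − €1,207.25 = €3,621.75.
Claim 3 — €1,900: 25% coinsurance on €1,900 = €475. Patient owes €475 (running OOP €4,840.75). Insurer: €1,900 − €475 = €1,425.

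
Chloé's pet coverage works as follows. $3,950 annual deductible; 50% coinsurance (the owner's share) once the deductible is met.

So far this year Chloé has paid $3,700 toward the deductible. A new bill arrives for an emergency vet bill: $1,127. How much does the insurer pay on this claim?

$438.50

Remaining deductible: $3,950 − $3,700 = $250.
That leaves $1,127 − $250 = $877 for coinsurance.
Owner's 50% share of $877 is $438.50.
So the owner owes $250 + $438.50 = $688.50.
The insurer covers the remainder: $1,127 − $688.50 = $438.50.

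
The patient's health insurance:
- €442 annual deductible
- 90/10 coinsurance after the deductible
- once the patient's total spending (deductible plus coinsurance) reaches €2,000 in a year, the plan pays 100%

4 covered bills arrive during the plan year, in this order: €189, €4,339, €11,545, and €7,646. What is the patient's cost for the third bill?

Claim 1 — €189: fully absorbed by the deductible. Cost to patient: €189. OOP to date €189.
Claim 2 — €4,339: deductible takes €253, €4,086 remains; 10% of €4,086 = €408.60. Cost to patient: €661.60. OOP to date €850.60.
Claim 3 — €11,545: deductible already satisfied, so patient's share is 10% × €11,545 = €1,154.50. That would push OOP to €2,005.10, over the €2,000 cap, so patient pays €2,000 − €850.60 = €1,149.40.

€1,149.40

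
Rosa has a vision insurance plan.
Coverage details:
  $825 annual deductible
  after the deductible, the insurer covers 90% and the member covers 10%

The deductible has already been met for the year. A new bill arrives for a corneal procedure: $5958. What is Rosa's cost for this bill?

$595.80

With the deductible met, the entire $5958 is subject to coinsurance.
Member's 10% share of $5958 is $595.80.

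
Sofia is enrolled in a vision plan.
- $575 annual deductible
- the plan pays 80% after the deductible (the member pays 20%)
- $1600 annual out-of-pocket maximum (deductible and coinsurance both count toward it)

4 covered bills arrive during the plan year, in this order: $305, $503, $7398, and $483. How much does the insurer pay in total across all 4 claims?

Claim 1 ($305): entire amount goes to the deductible. Member owes $305 (running OOP $305). Insurer: $305 − $305 = $0.
Claim 2 ($503): $270 to deductible, leaving $233; member's 20% is $46.60. Member owes $316.60 (running OOP $621.60). Plan pays $503 − $316.60 = $186.40.
Claim 3 ($7398): 20% coinsurance on $7398 = $1479.60. That would push OOP to $2101.20, over the $1600 cap, so member pays $1600 − $621.60 = $978.40. Insurer: $7398 − $978.40 = $6419.60.
Claim 4 ($483): 20% coinsurance on $483 = $96.60. OOP would hit $1696.60 > $1600, so the cap limits the member to $1600 − $1600 = $0. Insurer: $483 − $0 = $483.
Insurer total: $0 + $186.40 + $6419.60 + $483 = $7089.

$7089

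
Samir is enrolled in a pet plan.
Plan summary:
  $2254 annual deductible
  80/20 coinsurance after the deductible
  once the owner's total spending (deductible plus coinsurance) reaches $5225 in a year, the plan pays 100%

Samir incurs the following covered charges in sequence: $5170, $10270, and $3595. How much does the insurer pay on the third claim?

Bill 1, $5170: deductible takes $2254, $2916 remains; coinsurance $2916 × 20% = $583.20. Owner owes $2837.20 (running OOP $2837.20). Plan pays $5170 − $2837.20 = $2332.80.
Bill 2, $10270: deductible met; 20% of $10270 = $2054. Owner owes $2054 (running OOP $4891.20). Plan pays $10270 − $2054 = $8216.
Bill 3, $3595: deductible already satisfied, so owner's share is 20% × $3595 = $719. Adding that to $4891.20 gives $5610.20, past the $5225 cap; owner pays only $5225 − $4891.20 = $333.80. Plan pays $3595 − $333.80 = $3261.20.

$3261.20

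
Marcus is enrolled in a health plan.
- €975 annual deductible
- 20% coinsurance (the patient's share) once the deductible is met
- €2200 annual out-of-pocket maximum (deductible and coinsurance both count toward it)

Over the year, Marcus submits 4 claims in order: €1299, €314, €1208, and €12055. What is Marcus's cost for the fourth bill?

€855.80

#1 (€1299): €975 to deductible, leaving €324; 20% of €324 = €64.80. Cost to patient: €1039.80. OOP to date €1039.80.
#2 (€314): 20% coinsurance on €314 = €62.80. Patient owes €62.80 (running OOP €1102.60).
#3 (€1208): 20% coinsurance on €1208 = €241.60. Cost to patient: €241.60. OOP to date €1344.20.
#4 (€12055): deductible met; 20% of €12055 = €2411. That would push OOP to €3755.20, over the €2200 cap, so patient pays €2200 − €1344.20 = €855.80.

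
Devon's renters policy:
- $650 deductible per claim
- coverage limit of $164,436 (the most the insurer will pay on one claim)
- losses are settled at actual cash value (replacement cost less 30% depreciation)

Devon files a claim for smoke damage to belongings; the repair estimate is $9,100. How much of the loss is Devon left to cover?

$3,380

At 30% depreciation, ACV = $9,100 − $2,730 = $6,370.
Less the $650 deductible: $6,370 − $650 = $5,720.
$5,720 is within the $164,436 limit, so the insurer pays $5,720.
The tenant bears the rest of the original loss: $9,100 − $5,720 = $3,380.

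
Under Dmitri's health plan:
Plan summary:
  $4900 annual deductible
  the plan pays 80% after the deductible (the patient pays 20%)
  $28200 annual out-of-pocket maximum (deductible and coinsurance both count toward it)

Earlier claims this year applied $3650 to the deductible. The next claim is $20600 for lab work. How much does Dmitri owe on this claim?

$5120

$3650 of the $4900 deductible is already met, leaving $1250.
The remaining $19350 (= $20600 − $1250) moves to coinsurance.
20% of $19350 = $3870 falls to the patient.
Patient responsibility before any cap: $1250 + $3870 = $5120.
Total out-of-pocket so far would be $3650 + $5120 = $8770, below the $28200 cap — no reduction.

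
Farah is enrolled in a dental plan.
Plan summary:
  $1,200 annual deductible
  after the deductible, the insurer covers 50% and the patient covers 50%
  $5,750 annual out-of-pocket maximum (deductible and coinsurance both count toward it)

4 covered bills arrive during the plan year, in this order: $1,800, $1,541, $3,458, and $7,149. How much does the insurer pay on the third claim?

$1,729

Bill 1, $1,800: deductible takes $1,200, $600 remains; patient's 50% is $300. Patient owes $1,500 (running OOP $1,500). Insurer: $1,800 − $1,500 = $300.
Bill 2, $1,541: 50% coinsurance on $1,541 = $770.50. Patient owes $770.50 (running OOP $2,270.50). Plan pays $1,541 − $770.50 = $770.50.
Bill 3, $3,458: 50% coinsurance on $3,458 = $1,729. Patient pays $1,729; OOP now $3,999.50. Plan pays $3,458 − $1,729 = $1,729.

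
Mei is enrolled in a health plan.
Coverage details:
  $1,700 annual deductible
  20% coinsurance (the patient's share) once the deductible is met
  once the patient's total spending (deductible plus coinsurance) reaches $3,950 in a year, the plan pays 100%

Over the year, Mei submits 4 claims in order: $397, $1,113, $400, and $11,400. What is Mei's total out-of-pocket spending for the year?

$3,950

#1 ($397): entire amount goes to the deductible. Patient pays $397; OOP now $397.
#2 ($1,113): fully absorbed by the deductible. Patient pays $1,113; OOP now $1,510.
#3 ($400): deductible takes $190, $210 remains; patient's 20% is $42. Patient pays $232; OOP now $1,742.
#4 ($11,400): deductible already satisfied, so patient's share is 20% × $11,400 = $2,280. That would push OOP to $4,022, over the $3,950 cap, so patient pays $3,950 − $1,742 = $2,208.
Summing the patient's payments: $397 + $1,113 + $232 + $2,208 = $3,950.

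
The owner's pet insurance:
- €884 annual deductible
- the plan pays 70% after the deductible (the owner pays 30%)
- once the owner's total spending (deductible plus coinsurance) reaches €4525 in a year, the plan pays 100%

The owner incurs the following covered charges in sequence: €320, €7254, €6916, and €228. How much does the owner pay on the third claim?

Bill 1, €320: fully absorbed by the deductible. Cost to owner: €320. OOP to date €320.
Bill 2, €7254: €564 finishes the deductible; €6690 goes to coinsurance; owner's 30% is €2007. Owner pays €2571; OOP now €2891.
Bill 3, €6916: deductible met; 30% of €6916 = €2074.80. Adding that to €2891 gives €4965.80, past the €4525 cap; owner pays only €4525 − €2891 = €1634.

€1634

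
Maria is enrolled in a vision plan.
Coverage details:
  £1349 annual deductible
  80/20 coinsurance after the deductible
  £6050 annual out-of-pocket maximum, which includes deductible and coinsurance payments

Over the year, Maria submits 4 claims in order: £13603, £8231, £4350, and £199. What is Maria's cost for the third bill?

£604

Claim 1 — £13603: deductible takes £1349, £12254 remains; 20% of £12254 = £2450.80. Member owes £3799.80 (running OOP £3799.80).
Claim 2 — £8231: 20% coinsurance on £8231 = £1646.20. Member owes £1646.20 (running OOP £5446).
Claim 3 — £4350: deductible met; 20% of £4350 = £870. That would push OOP to £6316, over the £6050 cap, so member pays £6050 − £5446 = £604.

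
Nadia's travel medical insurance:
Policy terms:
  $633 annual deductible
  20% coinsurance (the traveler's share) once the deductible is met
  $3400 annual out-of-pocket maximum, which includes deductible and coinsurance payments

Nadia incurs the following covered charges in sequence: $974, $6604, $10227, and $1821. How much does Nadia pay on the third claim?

Claim 1 — $974: $633 finishes the deductible; $341 goes to coinsurance; coinsurance $341 × 20% = $68.20. Traveler owes $701.20 (running OOP $701.20).
Claim 2 — $6604: 20% coinsurance on $6604 = $1320.80. Traveler owes $1320.80 (running OOP $2022).
Claim 3 — $10227: 20% coinsurance on $10227 = $2045.40. Adding that to $2022 gives $4067.40, past the $3400 cap; traveler pays only $3400 − $2022 = $1378.

$1378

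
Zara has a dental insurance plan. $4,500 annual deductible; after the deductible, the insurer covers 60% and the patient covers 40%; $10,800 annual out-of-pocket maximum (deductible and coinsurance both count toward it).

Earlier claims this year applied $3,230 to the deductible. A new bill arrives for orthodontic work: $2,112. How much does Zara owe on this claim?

$3,230 of the $4,500 deductible is already met, leaving $1,270.
That leaves $2,112 − $1,270 = $842 for coinsurance.
Patient's 40% share of $842 is $336.80.
That puts the patient's cost at $1,270 + $336.80 = $1,606.80 before any cap.
Total out-of-pocket so far would be $3,230 + $1,606.80 = $4,836.80, below the $10,800 cap — no reduction.

$1,606.80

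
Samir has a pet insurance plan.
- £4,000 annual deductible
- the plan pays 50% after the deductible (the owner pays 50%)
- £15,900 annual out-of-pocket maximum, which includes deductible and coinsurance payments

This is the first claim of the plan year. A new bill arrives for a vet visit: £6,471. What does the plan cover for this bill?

The full £4,000 deductible is still open; £4,000 of this bill applies to it.
After the £4,000 deductible portion, £6,471 − £4,000 = £2,471 is subject to coinsurance.
Coinsurance: £2,471 × 50% = £1,235.50.
That puts the owner's cost at £4,000 + £1,235.50 = £5,235.50 before any cap.
Total out-of-pocket so far would be £0 + £5,235.50 = £5,235.50, below the £15,900 cap — no reduction.
Insurer pays the balance: £6,471 − £5,235.50 = £1,235.50.

£1,235.50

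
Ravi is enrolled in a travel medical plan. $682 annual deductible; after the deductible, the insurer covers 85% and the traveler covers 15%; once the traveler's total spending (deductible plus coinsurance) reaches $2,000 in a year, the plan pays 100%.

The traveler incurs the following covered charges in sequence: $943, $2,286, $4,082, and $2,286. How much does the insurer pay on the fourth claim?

$1,962.35

Claim 1 — $943: $682 finishes the deductible; $261 goes to coinsurance; 15% of $261 = $39.15. Traveler owes $721.15 (running OOP $721.15). Plan pays $943 − $721.15 = $221.85.
Claim 2 — $2,286: 15% coinsurance on $2,286 = $342.90. Traveler owes $342.90 (running OOP $1,064.05). Plan pays $2,286 − $342.90 = $1,943.10.
Claim 3 — $4,082: deductible already satisfied, so traveler's share is 15% × $4,082 = $612.30. Cost to traveler: $612.30. OOP to date $1,676.35. Plan pays $4,082 − $612.30 = $3,469.70.
Claim 4 — $2,286: 15% coinsurance on $2,286 = $342.90. OOP would hit $2,019.25 > $2,000, so the cap limits the traveler to $2,000 − $1,676.35 = $323.65. Insurer: $2,286 − $323.65 = $1,962.35.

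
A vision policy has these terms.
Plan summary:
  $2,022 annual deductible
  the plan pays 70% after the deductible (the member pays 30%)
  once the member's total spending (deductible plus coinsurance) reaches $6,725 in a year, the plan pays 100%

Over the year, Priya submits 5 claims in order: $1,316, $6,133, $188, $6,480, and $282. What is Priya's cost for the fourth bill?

$1,944

Bill 1, $1,316: all of it applies to the deductible. Member pays $1,316; OOP now $1,316.
Bill 2, $6,133: deductible takes $706, $5,427 remains; 30% of $5,427 = $1,628.10. Member owes $2,334.10 (running OOP $3,650.10).
Bill 3, $188: deductible met; 30% of $188 = $56.40. Member pays $56.40; OOP now $3,706.50.
Bill 4, $6,480: deductible met; 30% of $6,480 = $1,944. Member owes $1,944 (running OOP $5,650.50).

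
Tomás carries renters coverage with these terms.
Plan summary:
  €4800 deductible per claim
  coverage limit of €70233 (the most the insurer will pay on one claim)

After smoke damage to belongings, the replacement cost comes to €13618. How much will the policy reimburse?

Less the €4800 deductible: €13618 − €4800 = €8818.
That's under the €70233 cap, so the insurer reimburses the full €8818.

€8818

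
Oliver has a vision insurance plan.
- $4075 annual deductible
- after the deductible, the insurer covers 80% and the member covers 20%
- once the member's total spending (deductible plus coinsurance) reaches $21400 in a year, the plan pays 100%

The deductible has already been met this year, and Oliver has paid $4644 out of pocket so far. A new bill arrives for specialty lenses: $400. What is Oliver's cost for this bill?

With the deductible met, the entire $400 is subject to coinsurance.
Member's 20% share of $400 is $80.
Year-to-date out-of-pocket becomes $4644 + $80 = $4724, still under the $21400 maximum, so no cap applies.

$80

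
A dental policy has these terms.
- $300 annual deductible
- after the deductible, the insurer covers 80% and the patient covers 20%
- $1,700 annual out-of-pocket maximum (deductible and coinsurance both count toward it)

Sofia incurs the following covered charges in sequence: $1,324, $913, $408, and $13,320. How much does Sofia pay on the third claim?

$81.60

#1 ($1,324): deductible takes $300, $1,024 remains; patient's 20% is $204.80. Cost to patient: $504.80. OOP to date $504.80.
#2 ($913): deductible met; 20% of $913 = $182.60. Patient pays $182.60; OOP now $687.40.
#3 ($408): deductible met; 20% of $408 = $81.60. Patient pays $81.60; OOP now $769.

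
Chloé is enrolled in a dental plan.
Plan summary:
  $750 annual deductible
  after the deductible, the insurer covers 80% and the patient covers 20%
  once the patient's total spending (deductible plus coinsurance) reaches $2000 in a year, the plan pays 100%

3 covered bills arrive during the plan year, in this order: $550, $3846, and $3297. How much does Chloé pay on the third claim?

$520.80

Claim 1 ($550): fully absorbed by the deductible. Cost to patient: $550. OOP to date $550.
Claim 2 ($3846): $200 to deductible, leaving $3646; 20% of $3646 = $729.20. Patient owes $929.20 (running OOP $1479.20).
Claim 3 ($3297): deductible already satisfied, so patient's share is 20% × $3297 = $659.40. Adding that to $1479.20 gives $2138.60, past the $2000 cap; patient pays only $2000 − $1479.20 = $520.80.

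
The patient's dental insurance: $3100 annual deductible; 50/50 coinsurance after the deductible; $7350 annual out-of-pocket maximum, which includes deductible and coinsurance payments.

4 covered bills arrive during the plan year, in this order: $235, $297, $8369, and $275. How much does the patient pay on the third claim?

Bill 1, $235: all of it applies to the deductible. Cost to patient: $235. OOP to date $235.
Bill 2, $297: all of it applies to the deductible. Patient pays $297; OOP now $532.
Bill 3, $8369: deductible takes $2568, $5801 remains; coinsurance $5801 × 50% = $2900.50. Patient owes $5468.50 (running OOP $6000.50).

$5468.50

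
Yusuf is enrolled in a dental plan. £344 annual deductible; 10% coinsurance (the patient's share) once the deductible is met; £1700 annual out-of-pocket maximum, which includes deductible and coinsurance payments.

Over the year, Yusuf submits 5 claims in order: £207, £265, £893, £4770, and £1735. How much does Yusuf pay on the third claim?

Claim 1 — £207: all of it applies to the deductible. Cost to patient: £207. OOP to date £207.
Claim 2 — £265: £137 to deductible, leaving £128; coinsurance £128 × 10% = £12.80. Patient pays £149.80; OOP now £356.80.
Claim 3 — £893: deductible met; 10% of £893 = £89.30. Patient owes £89.30 (running OOP £446.10).

£89.30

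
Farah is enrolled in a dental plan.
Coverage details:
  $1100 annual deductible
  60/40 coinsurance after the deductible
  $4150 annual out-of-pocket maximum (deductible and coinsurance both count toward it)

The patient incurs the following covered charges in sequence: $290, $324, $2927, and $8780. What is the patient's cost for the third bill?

$1462.40

Claim 1 — $290: all of it applies to the deductible. Patient pays $290; OOP now $290.
Claim 2 — $324: all of it applies to the deductible. Cost to patient: $324. OOP to date $614.
Claim 3 — $2927: $486 to deductible, leaving $2441; coinsurance $2441 × 40% = $976.40. Cost to patient: $1462.40. OOP to date $2076.40.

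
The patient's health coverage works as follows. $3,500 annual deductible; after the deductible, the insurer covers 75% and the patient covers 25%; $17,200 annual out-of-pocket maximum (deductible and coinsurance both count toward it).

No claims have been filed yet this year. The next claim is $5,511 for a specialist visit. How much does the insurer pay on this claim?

The full $3,500 deductible is still open; $3,500 of this bill applies to it.
After the $3,500 deductible portion, $5,511 − $3,500 = $2,011 is subject to coinsurance.
Coinsurance: $2,011 × 25% = $502.75.
Patient responsibility before any cap: $3,500 + $502.75 = $4,002.75.
Cumulative spending $0 + $4,002.75 = $4,002.75 stays under the $17,200 maximum.
The insurer covers the remainder: $5,511 − $4,002.75 = $1,508.25.

$1,508.25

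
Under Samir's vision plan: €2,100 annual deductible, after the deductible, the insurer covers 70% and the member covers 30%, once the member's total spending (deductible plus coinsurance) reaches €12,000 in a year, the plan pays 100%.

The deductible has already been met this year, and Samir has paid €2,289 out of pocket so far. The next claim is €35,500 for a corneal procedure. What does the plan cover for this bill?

The deductible is already satisfied, so the full bill goes to coinsurance.
Member's 30% share of €35,500 is €10,650.
Year-to-date out-of-pocket would reach €2,289 + €10,650 = €12,939, above the €12,000 maximum, so the member pays only €12,000 − €2,289 = €9,711.
The plan picks up €35,500 − €9,711 = €25,789.

€25,789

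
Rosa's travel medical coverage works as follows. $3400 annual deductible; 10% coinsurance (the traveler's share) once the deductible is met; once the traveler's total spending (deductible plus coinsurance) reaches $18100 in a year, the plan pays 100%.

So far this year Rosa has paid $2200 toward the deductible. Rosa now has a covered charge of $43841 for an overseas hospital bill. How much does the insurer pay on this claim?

$38376.90

$2200 of the $3400 deductible is already met, leaving $1200.
After the $1200 deductible portion, $43841 − $1200 = $42641 is subject to coinsurance.
Traveler's 10% share of $42641 is $4264.10.
So the traveler owes $1200 + $4264.10 = $5464.10 before any cap.
Total out-of-pocket so far would be $2200 + $5464.10 = $7664.10, below the $18100 cap — no reduction.
The plan picks up $43841 − $5464.10 = $38376.90.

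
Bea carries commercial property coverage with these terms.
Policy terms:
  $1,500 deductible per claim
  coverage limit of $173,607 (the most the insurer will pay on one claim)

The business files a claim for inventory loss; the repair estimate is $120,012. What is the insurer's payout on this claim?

$118,512

Subtract the deductible: $120,012 − $1,500 = $118,512.
$118,512 ≤ $173,607, so the limit doesn't bind; insurer pays $118,512.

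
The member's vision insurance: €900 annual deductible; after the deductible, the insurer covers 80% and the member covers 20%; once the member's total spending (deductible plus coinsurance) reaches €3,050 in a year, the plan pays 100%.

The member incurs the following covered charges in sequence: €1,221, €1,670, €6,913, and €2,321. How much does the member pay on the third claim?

€1,382.60

Bill 1, €1,221: €900 to deductible, leaving €321; 20% of €321 = €64.20. Member pays €964.20; OOP now €964.20.
Bill 2, €1,670: deductible met; 20% of €1,670 = €334. Cost to member: €334. OOP to date €1,298.20.
Bill 3, €6,913: deductible already satisfied, so member's share is 20% × €6,913 = €1,382.60. Member owes €1,382.60 (running OOP €2,680.80).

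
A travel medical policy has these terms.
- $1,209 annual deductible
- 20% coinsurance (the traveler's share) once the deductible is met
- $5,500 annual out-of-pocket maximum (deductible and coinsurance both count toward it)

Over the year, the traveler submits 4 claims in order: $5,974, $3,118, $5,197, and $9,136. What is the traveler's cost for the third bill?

#1 ($5,974): deductible takes $1,209, $4,765 remains; 20% of $4,765 = $953. Cost to traveler: $2,162. OOP to date $2,162.
#2 ($3,118): deductible already satisfied, so traveler's share is 20% × $3,118 = $623.60. Traveler pays $623.60; OOP now $2,785.60.
#3 ($5,197): 20% coinsurance on $5,197 = $1,039.40. Traveler owes $1,039.40 (running OOP $3,825).

$1,039.40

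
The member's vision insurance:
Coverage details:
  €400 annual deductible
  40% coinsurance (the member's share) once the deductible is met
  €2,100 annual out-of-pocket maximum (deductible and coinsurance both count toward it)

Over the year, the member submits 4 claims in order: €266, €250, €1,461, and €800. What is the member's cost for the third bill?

Claim 1 — €266: fully absorbed by the deductible. Member pays €266; OOP now €266.
Claim 2 — €250: €134 finishes the deductible; €116 goes to coinsurance; coinsurance €116 × 40% = €46.40. Member owes €180.40 (running OOP €446.40).
Claim 3 — €1,461: deductible met; 40% of €1,461 = €584.40. Member pays €584.40; OOP now €1,030.80.

€584.40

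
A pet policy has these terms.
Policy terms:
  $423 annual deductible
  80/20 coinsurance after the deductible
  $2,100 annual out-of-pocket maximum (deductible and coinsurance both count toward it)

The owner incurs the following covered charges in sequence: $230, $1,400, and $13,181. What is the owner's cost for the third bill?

#1 ($230): all of it applies to the deductible. Cost to owner: $230. OOP to date $230.
#2 ($1,400): $193 to deductible, leaving $1,207; owner's 20% is $241.40. Owner owes $434.40 (running OOP $664.40).
#3 ($13,181): deductible already satisfied, so owner's share is 20% × $13,181 = $2,636.20. OOP would hit $3,300.60 > $2,100, so the cap limits the owner to $2,100 − $664.40 = $1,435.60.

$1,435.60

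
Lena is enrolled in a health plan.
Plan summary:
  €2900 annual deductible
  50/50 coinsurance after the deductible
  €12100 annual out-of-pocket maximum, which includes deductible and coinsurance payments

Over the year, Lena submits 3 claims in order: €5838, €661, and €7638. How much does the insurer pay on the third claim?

Bill 1, €5838: €2900 to deductible, leaving €2938; coinsurance €2938 × 50% = €1469. Cost to patient: €4369. OOP to date €4369. Insurer: €5838 − €4369 = €1469.
Bill 2, €661: 50% coinsurance on €661 = €330.50. Patient owes €330.50 (running OOP €4699.50). Plan pays €661 − €330.50 = €330.50.
Bill 3, €7638: 50% coinsurance on €7638 = €3819. Patient pays €3819; OOP now €8518.50. Plan pays €7638 − €3819 = €3819.

€3819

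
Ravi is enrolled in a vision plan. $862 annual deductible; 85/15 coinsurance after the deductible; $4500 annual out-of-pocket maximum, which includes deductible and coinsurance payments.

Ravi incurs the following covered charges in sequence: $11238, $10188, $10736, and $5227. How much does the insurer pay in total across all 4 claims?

Claim 1 — $11238: $862 finishes the deductible; $10376 goes to coinsurance; 15% of $10376 = $1556.40. Member owes $2418.40 (running OOP $2418.40). Plan pays $11238 − $2418.40 = $8819.60.
Claim 2 — $10188: deductible already satisfied, so member's share is 15% × $10188 = $1528.20. Member owes $1528.20 (running OOP $3946.60). Plan pays $10188 − $1528.20 = $8659.80.
Claim 3 — $10736: deductible met; 15% of $10736 = $1610.40. That would push OOP to $5557, over the $4500 cap, so member pays $4500 − $3946.60 = $553.40. Plan pays $10736 − $553.40 = $10182.60.
Claim 4 — $5227: deductible met; 15% of $5227 = $784.05. Adding that to $4500 gives $5284.05, past the $4500 cap; member pays only $4500 − $4500 = $0. Insurer: $5227 − $0 = $5227.
Insurer total: $8819.60 + $8659.80 + $10182.60 + $5227 = $32889.

$32889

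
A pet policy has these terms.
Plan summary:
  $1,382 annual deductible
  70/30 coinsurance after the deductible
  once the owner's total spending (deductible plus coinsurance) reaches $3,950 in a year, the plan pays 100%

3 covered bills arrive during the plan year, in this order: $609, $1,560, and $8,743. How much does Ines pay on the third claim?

#1 ($609): all of it applies to the deductible. Cost to owner: $609. OOP to date $609.
#2 ($1,560): $773 to deductible, leaving $787; 30% of $787 = $236.10. Owner pays $1,009.10; OOP now $1,618.10.
#3 ($8,743): deductible already satisfied, so owner's share is 30% × $8,743 = $2,622.90. That would push OOP to $4,241, over the $3,950 cap, so owner pays $3,950 − $1,618.10 = $2,331.90.

$2,331.90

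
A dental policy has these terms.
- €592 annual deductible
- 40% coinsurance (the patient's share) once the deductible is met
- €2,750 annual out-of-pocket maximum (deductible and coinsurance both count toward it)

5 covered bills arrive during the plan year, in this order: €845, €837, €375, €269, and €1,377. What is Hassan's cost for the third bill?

€150

Claim 1 (€845): €592 to deductible, leaving €253; coinsurance €253 × 40% = €101.20. Cost to patient: €693.20. OOP to date €693.20.
Claim 2 (€837): deductible met; 40% of €837 = €334.80. Cost to patient: €334.80. OOP to date €1,028.
Claim 3 (€375): deductible met; 40% of €375 = €150. Cost to patient: €150. OOP to date €1,178.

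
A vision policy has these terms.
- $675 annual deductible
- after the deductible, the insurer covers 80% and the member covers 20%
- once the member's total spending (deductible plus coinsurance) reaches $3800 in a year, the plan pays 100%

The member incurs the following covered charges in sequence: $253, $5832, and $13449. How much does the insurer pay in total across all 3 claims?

$15734

#1 ($253): all of it applies to the deductible. Member owes $253 (running OOP $253). Insurer: $253 − $253 = $0.
#2 ($5832): $422 finishes the deductible; $5410 goes to coinsurance; 20% of $5410 = $1082. Member owes $1504 (running OOP $1757). Insurer: $5832 − $1504 = $4328.
#3 ($13449): deductible met; 20% of $13449 = $2689.80. Adding that to $1757 gives $4446.80, past the $3800 cap; member pays only $3800 − $1757 = $2043. Insurer: $13449 − $2043 = $11406.
Insurer total = bills − member's total = $19534 − $3800 = $15734.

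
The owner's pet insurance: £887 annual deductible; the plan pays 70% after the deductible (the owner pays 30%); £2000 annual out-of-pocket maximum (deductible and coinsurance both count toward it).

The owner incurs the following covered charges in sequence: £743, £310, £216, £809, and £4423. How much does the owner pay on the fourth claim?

#1 (£743): fully absorbed by the deductible. Cost to owner: £743. OOP to date £743.
#2 (£310): deductible takes £144, £166 remains; coinsurance £166 × 30% = £49.80. Owner owes £193.80 (running OOP £936.80).
#3 (£216): deductible already satisfied, so owner's share is 30% × £216 = £64.80. Owner owes £64.80 (running OOP £1001.60).
#4 (£809): deductible met; 30% of £809 = £242.70. Cost to owner: £242.70. OOP to date £1244.30.

£242.70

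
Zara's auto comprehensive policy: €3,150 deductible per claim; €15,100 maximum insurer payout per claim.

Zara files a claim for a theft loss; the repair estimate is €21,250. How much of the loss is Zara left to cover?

Less the €3,150 deductible: €21,250 − €3,150 = €18,100.
€18,100 exceeds the €15,100 limit, so the insurer pays the limit: €15,100.
Out of pocket: €21,250 − €15,100 = €6,150.

€6,150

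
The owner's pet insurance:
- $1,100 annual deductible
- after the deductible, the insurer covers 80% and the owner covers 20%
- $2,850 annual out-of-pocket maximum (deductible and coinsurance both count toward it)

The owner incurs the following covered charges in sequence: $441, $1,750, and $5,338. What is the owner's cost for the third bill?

Claim 1 ($441): entire amount goes to the deductible. Owner pays $441; OOP now $441.
Claim 2 ($1,750): $659 finishes the deductible; $1,091 goes to coinsurance; coinsurance $1,091 × 20% = $218.20. Cost to owner: $877.20. OOP to date $1,318.20.
Claim 3 ($5,338): 20% coinsurance on $5,338 = $1,067.60. Owner pays $1,067.60; OOP now $2,385.80.

$1,067.60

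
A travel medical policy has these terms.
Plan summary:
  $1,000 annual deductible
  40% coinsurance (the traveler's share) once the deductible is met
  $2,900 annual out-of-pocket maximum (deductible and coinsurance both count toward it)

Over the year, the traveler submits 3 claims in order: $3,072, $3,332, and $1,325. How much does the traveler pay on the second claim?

$1,071.20

Claim 1 ($3,072): $1,000 to deductible, leaving $2,072; 40% of $2,072 = $828.80. Cost to traveler: $1,828.80. OOP to date $1,828.80.
Claim 2 ($3,332): 40% coinsurance on $3,332 = $1,332.80. OOP would hit $3,161.60 > $2,900, so the cap limits the traveler to $2,900 − $1,828.80 = $1,071.20.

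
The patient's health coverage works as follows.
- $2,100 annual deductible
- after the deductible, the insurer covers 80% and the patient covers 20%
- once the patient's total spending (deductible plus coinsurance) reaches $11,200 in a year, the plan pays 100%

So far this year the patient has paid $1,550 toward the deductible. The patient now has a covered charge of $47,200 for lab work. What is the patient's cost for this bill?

Remaining deductible: $2,100 − $1,550 = $550.
After the $550 deductible portion, $47,200 − $550 = $46,650 is subject to coinsurance.
Patient's 20% share of $46,650 is $9,330.
That puts the patient's cost at $550 + $9,330 = $9,880 before any cap.
Year-to-date out-of-pocket would reach $1,550 + $9,880 = $11,430, above the $11,200 maximum, so the patient pays only $11,200 − $1,550 = $9,650.

$9,650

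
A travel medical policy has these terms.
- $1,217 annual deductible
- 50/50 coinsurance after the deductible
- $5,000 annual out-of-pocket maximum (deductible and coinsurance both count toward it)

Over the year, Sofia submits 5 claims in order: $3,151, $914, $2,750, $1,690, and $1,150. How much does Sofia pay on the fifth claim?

$139

Claim 1 — $3,151: deductible takes $1,217, $1,934 remains; coinsurance $1,934 × 50% = $967. Traveler owes $2,184 (running OOP $2,184).
Claim 2 — $914: 50% coinsurance on $914 = $457. Traveler owes $457 (running OOP $2,641).
Claim 3 — $2,750: 50% coinsurance on $2,750 = $1,375. Traveler owes $1,375 (running OOP $4,016).
Claim 4 — $1,690: deductible met; 50% of $1,690 = $845. Traveler owes $845 (running OOP $4,861).
Claim 5 — $1,150: 50% coinsurance on $1,150 = $575. Adding that to $4,861 gives $5,436, past the $5,000 cap; traveler pays only $5,000 − $4,861 = $139.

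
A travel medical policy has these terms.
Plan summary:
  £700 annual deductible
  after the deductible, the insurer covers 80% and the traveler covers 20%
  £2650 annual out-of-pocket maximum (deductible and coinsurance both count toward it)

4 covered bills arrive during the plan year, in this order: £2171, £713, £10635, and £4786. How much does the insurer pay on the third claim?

Bill 1, £2171: £700 to deductible, leaving £1471; coinsurance £1471 × 20% = £294.20. Traveler owes £994.20 (running OOP £994.20). Insurer: £2171 − £994.20 = £1176.80.
Bill 2, £713: 20% coinsurance on £713 = £142.60. Traveler pays £142.60; OOP now £1136.80. Plan pays £713 − £142.60 = £570.40.
Bill 3, £10635: deductible already satisfied, so traveler's share is 20% × £10635 = £2127. OOP would hit £3263.80 > £2650, so the cap limits the traveler to £2650 − £1136.80 = £1513.20. Insurer: £10635 − £1513.20 = £9121.80.

£9121.80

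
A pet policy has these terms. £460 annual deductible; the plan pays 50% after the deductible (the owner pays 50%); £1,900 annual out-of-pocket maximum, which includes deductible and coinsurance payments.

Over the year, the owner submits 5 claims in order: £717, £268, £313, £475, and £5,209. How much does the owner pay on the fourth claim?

Bill 1, £717: £460 finishes the deductible; £257 goes to coinsurance; owner's 50% is £128.50. Owner owes £588.50 (running OOP £588.50).
Bill 2, £268: deductible already satisfied, so owner's share is 50% × £268 = £134. Owner pays £134; OOP now £722.50.
Bill 3, £313: deductible met; 50% of £313 = £156.50. Owner pays £156.50; OOP now £879.
Bill 4, £475: 50% coinsurance on £475 = £237.50. Owner owes £237.50 (running OOP £1,116.50).

£237.50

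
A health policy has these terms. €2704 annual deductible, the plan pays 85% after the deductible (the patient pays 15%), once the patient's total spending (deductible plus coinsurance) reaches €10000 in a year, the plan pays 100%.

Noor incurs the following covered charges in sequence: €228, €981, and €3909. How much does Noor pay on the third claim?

€1857.10

Bill 1, €228: entire amount goes to the deductible. Patient owes €228 (running OOP €228).
Bill 2, €981: all of it applies to the deductible. Patient pays €981; OOP now €1209.
Bill 3, €3909: €1495 to deductible, leaving €2414; coinsurance €2414 × 15% = €362.10. Patient pays €1857.10; OOP now €3066.10.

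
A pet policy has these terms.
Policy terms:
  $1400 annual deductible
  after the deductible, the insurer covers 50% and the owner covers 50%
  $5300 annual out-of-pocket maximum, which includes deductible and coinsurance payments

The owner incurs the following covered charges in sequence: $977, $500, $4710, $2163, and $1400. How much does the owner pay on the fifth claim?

$425

Bill 1, $977: all of it applies to the deductible. Owner owes $977 (running OOP $977).
Bill 2, $500: $423 finishes the deductible; $77 goes to coinsurance; 50% of $77 = $38.50. Owner pays $461.50; OOP now $1438.50.
Bill 3, $4710: 50% coinsurance on $4710 = $2355. Cost to owner: $2355. OOP to date $3793.50.
Bill 4, $2163: deductible met; 50% of $2163 = $1081.50. Cost to owner: $1081.50. OOP to date $4875.
Bill 5, $1400: deductible already satisfied, so owner's share is 50% × $1400 = $700. OOP would hit $5575 > $5300, so the cap limits the owner to $5300 − $4875 = $425.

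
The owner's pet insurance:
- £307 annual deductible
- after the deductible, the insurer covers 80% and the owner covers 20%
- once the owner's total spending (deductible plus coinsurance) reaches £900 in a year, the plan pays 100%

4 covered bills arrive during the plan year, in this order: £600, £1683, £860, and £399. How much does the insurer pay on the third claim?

Claim 1 — £600: deductible takes £307, £293 remains; owner's 20% is £58.60. Owner pays £365.60; OOP now £365.60. Insurer: £600 − £365.60 = £234.40.
Claim 2 — £1683: 20% coinsurance on £1683 = £336.60. Owner owes £336.60 (running OOP £702.20). Plan pays £1683 − £336.60 = £1346.40.
Claim 3 — £860: deductible met; 20% of £860 = £172. Cost to owner: £172. OOP to date £874.20. Plan pays £860 − £172 = £688.

£688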